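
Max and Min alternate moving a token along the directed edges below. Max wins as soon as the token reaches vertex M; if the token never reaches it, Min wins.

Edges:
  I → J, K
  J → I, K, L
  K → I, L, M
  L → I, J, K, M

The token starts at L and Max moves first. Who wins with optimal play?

Max

Track states (vertex, player-to-move).
A0 = {(M,Max), (M,Min)}
A1: add {(K,Max), (L,Max)}.
(L,Max) ∈ A1 ⇒ Max forces the target.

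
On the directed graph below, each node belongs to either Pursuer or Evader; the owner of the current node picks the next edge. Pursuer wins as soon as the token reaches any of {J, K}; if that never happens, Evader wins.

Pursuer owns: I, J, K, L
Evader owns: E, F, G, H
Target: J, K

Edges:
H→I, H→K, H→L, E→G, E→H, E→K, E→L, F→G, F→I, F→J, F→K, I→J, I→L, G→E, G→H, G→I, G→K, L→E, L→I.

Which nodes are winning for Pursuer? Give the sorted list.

A0 = {J, K}
A1: add {I} — I (Pursuer) has I→J.
A2: add {L} — L (Pursuer) has L→I.
A3: add {H} — H (Evader): all of {I, K, L} already in.
A4 = A3; e.g. E (Evader) can still go to G. Fixed point.
Pursuer's winning region = {H, I, J, K, L}.

H, I, J, K, L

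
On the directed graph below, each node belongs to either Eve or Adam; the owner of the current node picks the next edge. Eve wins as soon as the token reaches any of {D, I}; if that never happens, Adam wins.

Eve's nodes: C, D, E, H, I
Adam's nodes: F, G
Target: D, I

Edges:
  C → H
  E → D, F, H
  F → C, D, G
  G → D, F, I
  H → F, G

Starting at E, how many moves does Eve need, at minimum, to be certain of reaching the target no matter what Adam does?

1

A0 = {D, I}
A1: add {E} — E (Eve) has E→D.
A2 = A1; e.g. C (Eve) has no edge into A1. Fixed point.
E enters the attractor at level 1, so Eve can force the target in 1 move from there.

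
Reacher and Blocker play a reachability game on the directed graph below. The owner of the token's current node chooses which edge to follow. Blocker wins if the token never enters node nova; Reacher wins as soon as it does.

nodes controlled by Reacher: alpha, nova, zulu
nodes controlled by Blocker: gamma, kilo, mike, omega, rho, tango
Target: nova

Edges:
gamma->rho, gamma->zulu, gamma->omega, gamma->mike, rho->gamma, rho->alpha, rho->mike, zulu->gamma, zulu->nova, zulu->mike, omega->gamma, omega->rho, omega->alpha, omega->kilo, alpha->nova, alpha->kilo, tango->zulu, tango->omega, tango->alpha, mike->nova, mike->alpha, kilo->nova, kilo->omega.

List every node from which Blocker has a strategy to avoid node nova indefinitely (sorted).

A0 = {nova}
A1: add {alpha, zulu} — zulu (Reacher) has zulu→nova; alpha (Reacher) has alpha→nova.
A2: add {mike} — mike (Blocker): all of {nova, alpha} already in.
A3 = A2; e.g. gamma (Blocker) can still go to rho. Fixed point.
Reacher's attractor = {alpha, mike, nova, zulu}; Blocker avoids the target exactly from the complement.

gamma, kilo, omega, rho, tango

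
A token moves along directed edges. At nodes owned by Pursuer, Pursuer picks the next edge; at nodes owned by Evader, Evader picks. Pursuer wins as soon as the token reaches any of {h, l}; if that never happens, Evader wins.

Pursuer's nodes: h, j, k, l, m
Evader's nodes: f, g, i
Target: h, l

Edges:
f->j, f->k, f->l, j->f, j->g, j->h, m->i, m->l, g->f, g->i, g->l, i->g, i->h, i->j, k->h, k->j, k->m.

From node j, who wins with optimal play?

A0 = {h, l}
A1: add {j, k, m} — j (Pursuer) has j→h; k (Pursuer) has k→h; m (Pursuer) has m→l.
j ∈ A1, so Pursuer can force the target.

Pursuer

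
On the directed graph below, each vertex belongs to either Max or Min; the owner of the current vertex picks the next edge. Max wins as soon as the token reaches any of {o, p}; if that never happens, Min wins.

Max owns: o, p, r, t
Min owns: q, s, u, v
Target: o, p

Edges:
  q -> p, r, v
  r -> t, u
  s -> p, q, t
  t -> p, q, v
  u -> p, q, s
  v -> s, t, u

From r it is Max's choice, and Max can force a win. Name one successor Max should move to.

t

A0 = {o, p}
A1: add {t} — t (Max) has t→p.
A2: add {r} — r (Max) has r→t.
A3 = A2; e.g. q (Min) can still go to v. Fixed point.
From r, successor t is in the attractor (rank 1); the other successor u is not.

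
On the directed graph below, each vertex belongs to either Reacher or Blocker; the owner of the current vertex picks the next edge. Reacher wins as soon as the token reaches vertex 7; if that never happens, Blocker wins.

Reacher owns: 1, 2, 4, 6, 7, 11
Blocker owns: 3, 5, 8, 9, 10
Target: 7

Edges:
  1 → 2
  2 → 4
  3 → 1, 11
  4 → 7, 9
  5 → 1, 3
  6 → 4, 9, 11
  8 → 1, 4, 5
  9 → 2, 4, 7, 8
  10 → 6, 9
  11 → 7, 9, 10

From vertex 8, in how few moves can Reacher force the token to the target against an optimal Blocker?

A0 = {7}
A1: add {4, 11} — 4 (Reacher) has 4→7; 11 (Reacher) has 11→7.
A2: add {2, 6} — 2 (Reacher) has 2→4; 6 (Reacher) has 6→4.
A3: add {1} — 1 (Reacher) has 1→2.
A4: add {3} — 3 (Blocker): all of {1, 11} already in.
A5: add {5} — 5 (Blocker): all of {1, 3} already in.
A6: add {8} — 8 (Blocker): all of {1, 4, 5} already in.
8 enters the attractor at level 6, so Reacher can force the target in 6 moves from there.

6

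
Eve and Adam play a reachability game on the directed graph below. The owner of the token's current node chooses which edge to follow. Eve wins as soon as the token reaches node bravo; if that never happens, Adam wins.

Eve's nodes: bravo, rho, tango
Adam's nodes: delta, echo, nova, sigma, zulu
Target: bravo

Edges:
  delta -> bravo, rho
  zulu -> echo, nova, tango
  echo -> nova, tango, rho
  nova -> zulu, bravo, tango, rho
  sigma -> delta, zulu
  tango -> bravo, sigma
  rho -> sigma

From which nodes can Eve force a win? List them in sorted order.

bravo, tango

A0 = {bravo}
A1: add {tango} — tango (Eve) has tango→bravo.
A2 = A1; e.g. delta (Adam) can still go to rho. Fixed point.
Eve's winning region = {bravo, tango}.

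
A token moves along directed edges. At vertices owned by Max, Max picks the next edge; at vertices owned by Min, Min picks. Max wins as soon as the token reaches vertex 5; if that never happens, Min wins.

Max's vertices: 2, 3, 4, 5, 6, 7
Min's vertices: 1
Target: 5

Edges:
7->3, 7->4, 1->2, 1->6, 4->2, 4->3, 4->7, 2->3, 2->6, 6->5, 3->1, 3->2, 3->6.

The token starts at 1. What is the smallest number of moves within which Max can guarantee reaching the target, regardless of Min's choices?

A0 = {5}
A1: add {6} — 6 (Max) has 6→5.
A2: add {2, 3} — 2 (Max) has 2→6; 3 (Max) has 3→6.
A3: add {1, 4, 7} — 1 (Min): all of {2, 6} already in; 4 (Max) has 4→2; 7 (Max) has 7→3.
A3 = all vertices. Fixed point.
1 enters the attractor at level 3, so Max can force the target in 3 moves from there.

3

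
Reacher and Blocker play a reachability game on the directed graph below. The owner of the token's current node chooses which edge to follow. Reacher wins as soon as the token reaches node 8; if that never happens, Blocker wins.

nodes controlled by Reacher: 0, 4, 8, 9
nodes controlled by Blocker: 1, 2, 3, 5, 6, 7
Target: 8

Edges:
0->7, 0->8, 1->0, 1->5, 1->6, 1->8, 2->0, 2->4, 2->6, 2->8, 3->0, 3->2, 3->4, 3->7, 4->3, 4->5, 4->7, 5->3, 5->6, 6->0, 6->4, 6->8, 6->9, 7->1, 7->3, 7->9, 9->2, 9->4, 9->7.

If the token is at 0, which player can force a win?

Reacher

A0 = {8}
A1: add {0} — 0 (Reacher) has 0→8.
A2 = A1; e.g. 1 (Blocker) can still go to 5. Fixed point.
0 ∈ A1, so Reacher can force the target.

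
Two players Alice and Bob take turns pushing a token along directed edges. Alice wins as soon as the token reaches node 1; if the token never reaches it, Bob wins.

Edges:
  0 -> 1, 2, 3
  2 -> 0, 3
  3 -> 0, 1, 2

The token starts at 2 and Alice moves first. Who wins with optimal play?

Bob

Track states (vertex, player-to-move).
A0 = {(1,Alice), (1,Bob)}
A1: add {(0,Alice), (3,Alice)}.
A2: add {(2,Bob)}.
A3 = A2; e.g. (0,Bob) stays out. (2,Alice) never enters ⇒ Bob avoids the target.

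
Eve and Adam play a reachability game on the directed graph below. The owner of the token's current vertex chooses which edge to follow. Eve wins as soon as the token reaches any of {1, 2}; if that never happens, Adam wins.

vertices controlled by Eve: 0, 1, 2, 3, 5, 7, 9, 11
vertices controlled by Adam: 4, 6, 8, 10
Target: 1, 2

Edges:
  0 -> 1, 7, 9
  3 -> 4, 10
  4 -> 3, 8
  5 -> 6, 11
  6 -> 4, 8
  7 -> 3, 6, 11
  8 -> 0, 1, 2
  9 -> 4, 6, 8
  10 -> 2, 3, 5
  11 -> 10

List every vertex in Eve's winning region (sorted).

A0 = {1, 2}
A1: add {0} — 0 (Eve) has 0→1.
A2: add {8} — 8 (Adam): all of {0, 1, 2} already in.
A3: add {9} — 9 (Eve) has 9→8.
A4 = A3; e.g. 3 (Eve) has no edge into A3. Fixed point.
Eve's winning region = {0, 1, 2, 8, 9}.

0, 1, 2, 8, 9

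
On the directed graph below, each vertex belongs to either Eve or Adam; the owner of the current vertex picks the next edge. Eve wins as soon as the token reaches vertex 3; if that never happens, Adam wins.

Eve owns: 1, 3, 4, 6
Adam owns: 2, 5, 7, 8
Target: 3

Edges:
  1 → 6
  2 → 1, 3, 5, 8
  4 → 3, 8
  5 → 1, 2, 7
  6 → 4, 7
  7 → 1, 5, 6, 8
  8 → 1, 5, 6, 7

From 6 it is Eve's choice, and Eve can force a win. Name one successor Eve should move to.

4

A0 = {3}
A1: add {4} — 4 (Eve) has 4→3.
A2: add {6} — 6 (Eve) has 6→4.
A3: add {1} — 1 (Eve) has 1→6.
A4 = A3; e.g. 2 (Adam) can still go to 5. Fixed point.
From 6, successor 4 is in the attractor (rank 1); the other successor 7 is not.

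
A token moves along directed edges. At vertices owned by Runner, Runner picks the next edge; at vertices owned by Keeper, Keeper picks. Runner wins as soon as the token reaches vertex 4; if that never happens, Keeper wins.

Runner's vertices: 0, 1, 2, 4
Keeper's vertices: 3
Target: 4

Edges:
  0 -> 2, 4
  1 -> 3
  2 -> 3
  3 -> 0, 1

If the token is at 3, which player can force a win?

A0 = {4}
A1: add {0} — 0 (Runner) has 0→4.
A2 = A1; e.g. 1 (Runner) has no edge into A1. Fixed point.
3 never enters the attractor, so Keeper can avoid the target forever.

Keeper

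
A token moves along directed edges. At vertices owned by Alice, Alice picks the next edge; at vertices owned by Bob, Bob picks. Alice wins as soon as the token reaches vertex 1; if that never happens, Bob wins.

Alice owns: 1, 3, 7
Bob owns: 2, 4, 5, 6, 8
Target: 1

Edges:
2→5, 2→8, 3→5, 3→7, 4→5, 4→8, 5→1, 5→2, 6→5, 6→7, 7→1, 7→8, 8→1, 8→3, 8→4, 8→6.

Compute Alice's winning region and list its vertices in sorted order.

1, 3, 7

A0 = {1}
A1: add {7} — 7 (Alice) has 7→1.
A2: add {3} — 3 (Alice) has 3→7.
A3 = A2; e.g. 2 (Bob) can still go to 5. Fixed point.
Alice's winning region = {1, 3, 7}.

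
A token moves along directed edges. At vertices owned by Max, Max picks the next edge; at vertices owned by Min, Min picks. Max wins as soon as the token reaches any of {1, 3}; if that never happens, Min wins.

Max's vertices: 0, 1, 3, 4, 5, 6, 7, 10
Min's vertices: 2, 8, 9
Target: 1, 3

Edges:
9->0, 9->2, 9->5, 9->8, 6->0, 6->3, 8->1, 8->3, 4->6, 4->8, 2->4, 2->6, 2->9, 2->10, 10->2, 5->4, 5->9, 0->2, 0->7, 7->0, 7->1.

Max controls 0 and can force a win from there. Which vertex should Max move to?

A0 = {1, 3}
A1: add {6, 7, 8} — 6 (Max) has 6→3; 7 (Max) has 7→1; 8 (Min): all of {1, 3} already in.
A2: add {0, 4} — 0 (Max) has 0→7; 4 (Max) has 4→6.
A3: add {5} — 5 (Max) has 5→4.
A4 = A3; e.g. 2 (Min) can still go to 9. Fixed point.
From 0, successor 7 is in the attractor (rank 1); the other successor 2 is not.

7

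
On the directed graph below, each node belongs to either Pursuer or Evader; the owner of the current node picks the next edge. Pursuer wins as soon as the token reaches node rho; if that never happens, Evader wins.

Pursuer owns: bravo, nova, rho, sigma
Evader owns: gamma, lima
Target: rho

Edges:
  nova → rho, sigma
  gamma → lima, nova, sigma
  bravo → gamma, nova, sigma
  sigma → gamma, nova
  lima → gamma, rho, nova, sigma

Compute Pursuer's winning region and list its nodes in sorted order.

A0 = {rho}
A1: add {nova} — nova (Pursuer) has nova→rho.
A2: add {bravo, sigma} — bravo (Pursuer) has bravo→nova; sigma (Pursuer) has sigma→nova.
A3 = A2; e.g. lima (Evader) can still go to gamma. Fixed point.
Pursuer's winning region = {bravo, nova, rho, sigma}.

bravo, nova, rho, sigma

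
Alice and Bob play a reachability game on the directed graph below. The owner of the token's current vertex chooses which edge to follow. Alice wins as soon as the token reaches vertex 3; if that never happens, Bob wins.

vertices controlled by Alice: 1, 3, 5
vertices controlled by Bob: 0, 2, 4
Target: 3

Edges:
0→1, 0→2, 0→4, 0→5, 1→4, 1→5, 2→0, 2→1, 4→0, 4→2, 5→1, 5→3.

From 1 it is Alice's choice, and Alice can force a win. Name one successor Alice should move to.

5

A0 = {3}
A1: add {5} — 5 (Alice) has 5→3.
A2: add {1} — 1 (Alice) has 1→5.
A3 = A2; e.g. 0 (Bob) can still go to 2. Fixed point.
From 1, successor 5 is in the attractor (rank 1); the other successor 4 is not.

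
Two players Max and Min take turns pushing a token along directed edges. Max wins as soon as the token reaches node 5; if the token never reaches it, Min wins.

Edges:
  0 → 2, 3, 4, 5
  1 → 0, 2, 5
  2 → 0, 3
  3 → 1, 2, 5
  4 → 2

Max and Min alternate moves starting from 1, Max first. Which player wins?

Max

Track states (vertex, player-to-move).
A0 = {(5,Max), (5,Min)}
A1: add {(0,Max), (1,Max), (3,Max)}.
(1,Max) ∈ A1 ⇒ Max forces the target.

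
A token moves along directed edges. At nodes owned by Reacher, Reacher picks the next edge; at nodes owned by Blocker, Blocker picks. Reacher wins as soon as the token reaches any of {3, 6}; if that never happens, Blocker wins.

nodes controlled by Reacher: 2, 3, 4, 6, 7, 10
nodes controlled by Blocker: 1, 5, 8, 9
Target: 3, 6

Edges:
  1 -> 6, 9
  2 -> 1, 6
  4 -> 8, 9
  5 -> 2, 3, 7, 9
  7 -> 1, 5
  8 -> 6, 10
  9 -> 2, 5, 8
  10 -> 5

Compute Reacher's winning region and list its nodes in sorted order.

2, 3, 6

A0 = {3, 6}
A1: add {2} — 2 (Reacher) has 2→6.
A2 = A1; e.g. 1 (Blocker) can still go to 9. Fixed point.
Reacher's winning region = {2, 3, 6}.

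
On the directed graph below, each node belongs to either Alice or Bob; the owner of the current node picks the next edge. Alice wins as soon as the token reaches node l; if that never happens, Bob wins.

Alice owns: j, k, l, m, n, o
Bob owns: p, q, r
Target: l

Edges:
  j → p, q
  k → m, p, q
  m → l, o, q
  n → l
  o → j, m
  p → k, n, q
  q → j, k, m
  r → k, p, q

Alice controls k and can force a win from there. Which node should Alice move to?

A0 = {l}
A1: add {m, n} — m (Alice) has m→l; n (Alice) has n→l.
A2: add {k, o} — k (Alice) has k→m; o (Alice) has o→m.
A3 = A2; e.g. j (Alice) has no edge into A2. Fixed point.
From k, successor m is in the attractor (rank 1); the other successors p, q are not.

m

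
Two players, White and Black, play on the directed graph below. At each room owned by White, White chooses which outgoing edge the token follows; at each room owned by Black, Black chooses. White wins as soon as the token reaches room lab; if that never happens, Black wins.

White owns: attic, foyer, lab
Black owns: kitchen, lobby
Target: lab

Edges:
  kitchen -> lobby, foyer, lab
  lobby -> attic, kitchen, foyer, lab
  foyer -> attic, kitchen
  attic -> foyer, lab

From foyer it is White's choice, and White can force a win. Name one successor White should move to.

A0 = {lab}
A1: add {attic} — attic (White) has attic→lab.
A2: add {foyer} — foyer (White) has foyer→attic.
A3 = A2; e.g. lobby (Black) can still go to kitchen. Fixed point.
From foyer, successor attic is in the attractor (rank 1); the other successor kitchen is not.

attic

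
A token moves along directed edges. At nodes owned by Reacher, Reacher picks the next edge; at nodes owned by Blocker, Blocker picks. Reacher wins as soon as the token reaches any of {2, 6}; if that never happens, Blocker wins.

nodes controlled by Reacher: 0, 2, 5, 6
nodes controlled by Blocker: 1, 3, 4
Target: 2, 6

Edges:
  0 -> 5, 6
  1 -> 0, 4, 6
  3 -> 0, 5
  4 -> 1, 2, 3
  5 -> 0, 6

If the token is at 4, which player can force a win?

Blocker

A0 = {2, 6}
A1: add {0, 5} — 0 (Reacher) has 0→6; 5 (Reacher) has 5→6.
A2: add {3} — 3 (Blocker): all of {0, 5} already in.
A3 = A2; e.g. 1 (Blocker) can still go to 4. Fixed point.
4 never enters the attractor, so Blocker can avoid the target forever.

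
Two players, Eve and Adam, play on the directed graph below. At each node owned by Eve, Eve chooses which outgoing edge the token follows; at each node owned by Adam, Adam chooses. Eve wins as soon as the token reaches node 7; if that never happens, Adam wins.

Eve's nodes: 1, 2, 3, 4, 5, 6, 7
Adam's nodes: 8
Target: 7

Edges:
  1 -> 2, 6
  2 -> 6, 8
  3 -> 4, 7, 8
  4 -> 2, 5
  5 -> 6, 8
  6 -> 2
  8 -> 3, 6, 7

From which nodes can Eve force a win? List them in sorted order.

A0 = {7}
A1: add {3} — 3 (Eve) has 3→7.
A2 = A1; e.g. 1 (Eve) has no edge into A1. Fixed point.
Eve's winning region = {3, 7}.

3, 7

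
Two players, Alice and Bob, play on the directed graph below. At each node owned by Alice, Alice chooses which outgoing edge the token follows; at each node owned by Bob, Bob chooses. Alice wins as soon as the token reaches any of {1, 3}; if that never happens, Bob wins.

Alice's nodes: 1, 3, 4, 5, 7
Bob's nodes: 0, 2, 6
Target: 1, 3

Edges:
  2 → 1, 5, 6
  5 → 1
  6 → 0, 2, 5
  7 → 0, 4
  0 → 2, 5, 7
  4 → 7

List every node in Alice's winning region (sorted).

A0 = {1, 3}
A1: add {5} — 5 (Alice) has 5→1.
A2 = A1; e.g. 0 (Bob) can still go to 2. Fixed point.
Alice's winning region = {1, 3, 5}.

1, 3, 5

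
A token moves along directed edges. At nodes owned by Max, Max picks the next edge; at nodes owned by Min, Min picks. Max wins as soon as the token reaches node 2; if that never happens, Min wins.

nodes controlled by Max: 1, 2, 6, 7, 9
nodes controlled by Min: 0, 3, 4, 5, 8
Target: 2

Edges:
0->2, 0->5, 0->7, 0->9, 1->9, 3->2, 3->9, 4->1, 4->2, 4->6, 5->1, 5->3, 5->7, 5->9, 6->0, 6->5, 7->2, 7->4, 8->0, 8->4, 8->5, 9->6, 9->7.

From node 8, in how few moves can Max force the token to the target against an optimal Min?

A0 = {2}
A1: add {7} — 7 (Max) has 7→2.
A2: add {9} — 9 (Max) has 9→7.
A3: add {1, 3} — 1 (Max) has 1→9; 3 (Min): all of {2, 9} already in.
A4: add {5} — 5 (Min): all of {1, 3, 7, 9} already in.
A5: add {0, 6} — 0 (Min): all of {2, 5, 7, 9} already in; 6 (Max) has 6→5.
A6: add {4} — 4 (Min): all of {1, 2, 6} already in.
A7: add {8} — 8 (Min): all of {0, 4, 5} already in.
A7 = all vertices. Fixed point.
8 enters the attractor at level 7, so Max can force the target in 7 moves from there.

7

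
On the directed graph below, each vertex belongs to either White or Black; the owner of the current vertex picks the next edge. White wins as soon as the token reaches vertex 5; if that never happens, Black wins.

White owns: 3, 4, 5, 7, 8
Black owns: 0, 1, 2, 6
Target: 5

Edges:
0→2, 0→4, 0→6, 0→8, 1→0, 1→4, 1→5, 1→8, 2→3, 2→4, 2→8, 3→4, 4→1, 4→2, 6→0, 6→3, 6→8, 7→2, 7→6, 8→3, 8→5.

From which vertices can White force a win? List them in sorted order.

5, 8

A0 = {5}
A1: add {8} — 8 (White) has 8→5.
A2 = A1; e.g. 0 (Black) can still go to 2. Fixed point.
White's winning region = {5, 8}.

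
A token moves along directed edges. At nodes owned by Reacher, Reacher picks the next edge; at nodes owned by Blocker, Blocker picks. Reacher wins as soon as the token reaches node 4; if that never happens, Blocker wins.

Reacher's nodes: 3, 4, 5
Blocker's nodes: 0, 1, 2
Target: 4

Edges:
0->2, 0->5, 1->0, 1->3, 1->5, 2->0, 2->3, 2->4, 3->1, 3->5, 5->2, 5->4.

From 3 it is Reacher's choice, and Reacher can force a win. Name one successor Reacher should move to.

A0 = {4}
A1: add {5} — 5 (Reacher) has 5→4.
A2: add {3} — 3 (Reacher) has 3→5.
A3 = A2; e.g. 0 (Blocker) can still go to 2. Fixed point.
From 3, successor 5 is in the attractor (rank 1); the other successor 1 is not.

5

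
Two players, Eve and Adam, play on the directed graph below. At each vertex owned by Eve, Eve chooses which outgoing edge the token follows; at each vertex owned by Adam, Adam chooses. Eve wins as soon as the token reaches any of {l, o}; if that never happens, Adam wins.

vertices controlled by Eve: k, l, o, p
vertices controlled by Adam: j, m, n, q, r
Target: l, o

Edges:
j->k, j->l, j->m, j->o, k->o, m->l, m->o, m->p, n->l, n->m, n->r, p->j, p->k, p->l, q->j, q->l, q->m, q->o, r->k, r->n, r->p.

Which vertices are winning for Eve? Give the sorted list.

A0 = {l, o}
A1: add {k, p} — k (Eve) has k→o; p (Eve) has p→l.
A2: add {m} — m (Adam): all of {l, o, p} already in.
A3: add {j} — j (Adam): all of {k, l, m, o} already in.
A4: add {q} — q (Adam): all of {j, l, m, o} already in.
A5 = A4; e.g. n (Adam) can still go to r. Fixed point.
Eve's winning region = {j, k, l, m, o, p, q}.

j, k, l, m, o, p, q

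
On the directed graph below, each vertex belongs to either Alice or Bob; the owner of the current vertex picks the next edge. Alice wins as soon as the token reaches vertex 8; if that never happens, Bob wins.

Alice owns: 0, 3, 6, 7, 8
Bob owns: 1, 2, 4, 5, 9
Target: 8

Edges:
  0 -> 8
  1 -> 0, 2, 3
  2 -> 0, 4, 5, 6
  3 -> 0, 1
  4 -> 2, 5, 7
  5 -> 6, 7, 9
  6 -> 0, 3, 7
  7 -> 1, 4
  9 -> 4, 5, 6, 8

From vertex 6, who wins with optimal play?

Alice

A0 = {8}
A1: add {0} — 0 (Alice) has 0→8.
A2: add {3, 6} — 3 (Alice) has 3→0; 6 (Alice) has 6→0.
A3 = A2; e.g. 1 (Bob) can still go to 2. Fixed point.
6 ∈ A2, so Alice can force the target.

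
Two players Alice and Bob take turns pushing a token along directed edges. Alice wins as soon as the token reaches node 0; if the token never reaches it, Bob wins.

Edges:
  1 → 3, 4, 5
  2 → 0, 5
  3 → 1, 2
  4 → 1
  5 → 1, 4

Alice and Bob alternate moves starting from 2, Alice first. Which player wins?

Track states (vertex, player-to-move).
A0 = {(0,Alice), (0,Bob)}
A1: add {(2,Alice)}.
(2,Alice) ∈ A1 ⇒ Alice forces the target.

Alice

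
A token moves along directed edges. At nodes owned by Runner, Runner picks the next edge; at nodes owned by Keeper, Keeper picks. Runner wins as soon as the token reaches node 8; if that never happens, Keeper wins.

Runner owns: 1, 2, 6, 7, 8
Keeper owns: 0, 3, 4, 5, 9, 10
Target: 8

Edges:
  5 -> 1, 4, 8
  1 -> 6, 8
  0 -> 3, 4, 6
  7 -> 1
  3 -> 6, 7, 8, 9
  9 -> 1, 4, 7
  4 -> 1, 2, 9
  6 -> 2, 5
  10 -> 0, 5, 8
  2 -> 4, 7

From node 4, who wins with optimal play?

Keeper

A0 = {8}
A1: add {1} — 1 (Runner) has 1→8.
A2: add {7} — 7 (Runner) has 7→1.
A3: add {2} — 2 (Runner) has 2→7.
A4: add {6} — 6 (Runner) has 6→2.
A5 = A4; e.g. 0 (Keeper) can still go to 3. Fixed point.
4 never enters the attractor, so Keeper can avoid the target forever.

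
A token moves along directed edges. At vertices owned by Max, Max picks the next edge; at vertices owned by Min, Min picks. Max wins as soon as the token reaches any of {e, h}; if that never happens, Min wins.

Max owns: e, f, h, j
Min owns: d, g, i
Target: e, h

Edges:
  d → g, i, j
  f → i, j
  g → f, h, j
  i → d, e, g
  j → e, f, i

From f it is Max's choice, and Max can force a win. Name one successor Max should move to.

j

A0 = {e, h}
A1: add {j} — j (Max) has j→e.
A2: add {f} — f (Max) has f→j.
A3: add {g} — g (Min): all of {f, h, j} already in.
A4 = A3; e.g. d (Min) can still go to i. Fixed point.
From f, successor j is in the attractor (rank 1); the other successor i is not.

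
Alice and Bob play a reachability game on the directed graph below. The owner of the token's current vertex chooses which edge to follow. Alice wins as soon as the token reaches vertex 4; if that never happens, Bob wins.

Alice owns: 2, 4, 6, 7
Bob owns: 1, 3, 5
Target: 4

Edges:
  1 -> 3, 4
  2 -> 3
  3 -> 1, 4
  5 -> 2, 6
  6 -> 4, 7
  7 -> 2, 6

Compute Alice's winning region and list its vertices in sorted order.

A0 = {4}
A1: add {6} — 6 (Alice) has 6→4.
A2: add {7} — 7 (Alice) has 7→6.
A3 = A2; e.g. 1 (Bob) can still go to 3. Fixed point.
Alice's winning region = {4, 6, 7}.

4, 6, 7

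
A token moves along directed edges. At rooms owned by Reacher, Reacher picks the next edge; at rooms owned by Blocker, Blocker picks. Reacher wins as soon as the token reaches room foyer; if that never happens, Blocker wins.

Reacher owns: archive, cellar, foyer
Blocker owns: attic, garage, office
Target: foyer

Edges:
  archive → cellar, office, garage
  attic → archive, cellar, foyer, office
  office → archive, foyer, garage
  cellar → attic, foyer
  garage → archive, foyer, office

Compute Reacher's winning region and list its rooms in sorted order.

archive, cellar, foyer

A0 = {foyer}
A1: add {cellar} — cellar (Reacher) has cellar→foyer.
A2: add {archive} — archive (Reacher) has archive→cellar.
A3 = A2; e.g. attic (Blocker) can still go to office. Fixed point.
Reacher's winning region = {archive, cellar, foyer}.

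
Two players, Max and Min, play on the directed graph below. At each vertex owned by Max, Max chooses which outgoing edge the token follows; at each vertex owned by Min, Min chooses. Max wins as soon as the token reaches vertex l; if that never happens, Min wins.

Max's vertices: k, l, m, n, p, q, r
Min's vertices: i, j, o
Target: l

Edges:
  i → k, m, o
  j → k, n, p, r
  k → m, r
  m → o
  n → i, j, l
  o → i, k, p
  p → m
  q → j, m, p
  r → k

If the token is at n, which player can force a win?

Max

A0 = {l}
A1: add {n} — n (Max) has n→l.
A2 = A1; e.g. i (Min) can still go to k. Fixed point.
n ∈ A1, so Max can force the target.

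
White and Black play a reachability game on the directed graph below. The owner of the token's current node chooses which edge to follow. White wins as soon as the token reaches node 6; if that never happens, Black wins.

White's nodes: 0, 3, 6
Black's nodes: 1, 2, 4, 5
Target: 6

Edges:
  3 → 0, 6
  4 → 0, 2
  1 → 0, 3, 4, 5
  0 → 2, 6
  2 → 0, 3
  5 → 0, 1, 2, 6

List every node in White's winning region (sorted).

0, 2, 3, 4, 6

A0 = {6}
A1: add {0, 3} — 0 (White) has 0→6; 3 (White) has 3→6.
A2: add {2} — 2 (Black): all of {0, 3} already in.
A3: add {4} — 4 (Black): all of {0, 2} already in.
A4 = A3; e.g. 1 (Black) can still go to 5. Fixed point.
White's winning region = {0, 2, 3, 4, 6}.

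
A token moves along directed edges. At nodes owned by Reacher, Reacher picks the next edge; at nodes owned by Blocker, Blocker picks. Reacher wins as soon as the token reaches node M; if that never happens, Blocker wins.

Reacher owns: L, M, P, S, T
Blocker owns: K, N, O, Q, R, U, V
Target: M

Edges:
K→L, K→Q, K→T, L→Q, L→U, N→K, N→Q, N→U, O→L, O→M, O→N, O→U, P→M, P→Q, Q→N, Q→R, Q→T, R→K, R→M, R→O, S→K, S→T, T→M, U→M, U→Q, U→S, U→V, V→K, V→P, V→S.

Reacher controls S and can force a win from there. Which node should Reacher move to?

A0 = {M}
A1: add {P, T} — P (Reacher) has P→M; T (Reacher) has T→M.
A2: add {S} — S (Reacher) has S→T.
A3 = A2; e.g. K (Blocker) can still go to L. Fixed point.
From S, successor T is in the attractor (rank 1); the other successor K is not.

T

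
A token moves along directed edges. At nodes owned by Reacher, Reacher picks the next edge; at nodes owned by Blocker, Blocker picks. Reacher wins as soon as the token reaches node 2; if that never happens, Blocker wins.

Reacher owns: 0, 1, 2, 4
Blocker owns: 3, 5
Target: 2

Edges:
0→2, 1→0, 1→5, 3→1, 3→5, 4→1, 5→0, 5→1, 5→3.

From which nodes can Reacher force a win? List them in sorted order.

0, 1, 2, 4

A0 = {2}
A1: add {0} — 0 (Reacher) has 0→2.
A2: add {1} — 1 (Reacher) has 1→0.
A3: add {4} — 4 (Reacher) has 4→1.
A4 = A3; e.g. 3 (Blocker) can still go to 5. Fixed point.
Reacher's winning region = {0, 1, 2, 4}.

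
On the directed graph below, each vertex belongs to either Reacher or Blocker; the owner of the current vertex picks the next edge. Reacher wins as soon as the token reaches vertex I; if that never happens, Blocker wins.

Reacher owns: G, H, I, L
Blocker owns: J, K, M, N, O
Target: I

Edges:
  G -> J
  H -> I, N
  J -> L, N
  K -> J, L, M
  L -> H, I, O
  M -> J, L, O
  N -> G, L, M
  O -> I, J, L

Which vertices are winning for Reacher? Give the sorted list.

A0 = {I}
A1: add {H, L} — H (Reacher) has H→I; L (Reacher) has L→I.
A2 = A1; e.g. G (Reacher) has no edge into A1. Fixed point.
Reacher's winning region = {H, I, L}.

H, I, L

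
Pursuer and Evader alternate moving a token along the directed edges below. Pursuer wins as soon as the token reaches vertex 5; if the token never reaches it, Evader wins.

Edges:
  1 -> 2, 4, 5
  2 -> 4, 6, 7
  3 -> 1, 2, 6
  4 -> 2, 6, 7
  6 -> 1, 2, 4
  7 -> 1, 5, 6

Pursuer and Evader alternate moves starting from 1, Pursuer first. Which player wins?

Pursuer

Track states (vertex, player-to-move).
A0 = {(5,Pursuer), (5,Evader)}
A1: add {(1,Pursuer), (7,Pursuer)}.
(1,Pursuer) ∈ A1 ⇒ Pursuer forces the target.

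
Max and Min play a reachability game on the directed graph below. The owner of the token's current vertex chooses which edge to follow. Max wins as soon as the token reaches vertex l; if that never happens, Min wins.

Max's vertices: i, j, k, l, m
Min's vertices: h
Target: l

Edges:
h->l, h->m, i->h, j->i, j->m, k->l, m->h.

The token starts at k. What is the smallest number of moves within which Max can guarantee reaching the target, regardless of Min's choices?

1

A0 = {l}
A1: add {k} — k (Max) has k→l.
A2 = A1; e.g. h (Min) can still go to m. Fixed point.
k enters the attractor at level 1, so Max can force the target in 1 move from there.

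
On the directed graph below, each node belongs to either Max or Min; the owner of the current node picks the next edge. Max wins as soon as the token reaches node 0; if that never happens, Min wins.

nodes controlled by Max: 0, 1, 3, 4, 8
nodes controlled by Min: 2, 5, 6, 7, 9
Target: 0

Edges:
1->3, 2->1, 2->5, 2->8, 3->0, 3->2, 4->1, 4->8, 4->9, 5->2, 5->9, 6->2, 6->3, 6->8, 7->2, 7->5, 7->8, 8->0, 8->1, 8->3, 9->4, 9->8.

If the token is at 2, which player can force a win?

A0 = {0}
A1: add {3, 8} — 3 (Max) has 3→0; 8 (Max) has 8→0.
A2: add {1, 4} — 1 (Max) has 1→3; 4 (Max) has 4→8.
A3: add {9} — 9 (Min): all of {4, 8} already in.
A4 = A3; e.g. 2 (Min) can still go to 5. Fixed point.
2 never enters the attractor, so Min can avoid the target forever.

Min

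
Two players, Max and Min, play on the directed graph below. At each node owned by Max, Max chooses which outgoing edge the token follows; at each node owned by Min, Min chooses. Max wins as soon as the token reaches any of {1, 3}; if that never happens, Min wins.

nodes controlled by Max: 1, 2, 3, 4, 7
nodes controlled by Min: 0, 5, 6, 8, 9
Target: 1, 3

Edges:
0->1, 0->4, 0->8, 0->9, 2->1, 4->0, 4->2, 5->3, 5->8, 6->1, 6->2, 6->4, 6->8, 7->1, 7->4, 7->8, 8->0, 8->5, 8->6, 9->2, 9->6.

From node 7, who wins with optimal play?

Max

A0 = {1, 3}
A1: add {2, 7} — 2 (Max) has 2→1; 7 (Max) has 7→1.
7 ∈ A1, so Max can force the target.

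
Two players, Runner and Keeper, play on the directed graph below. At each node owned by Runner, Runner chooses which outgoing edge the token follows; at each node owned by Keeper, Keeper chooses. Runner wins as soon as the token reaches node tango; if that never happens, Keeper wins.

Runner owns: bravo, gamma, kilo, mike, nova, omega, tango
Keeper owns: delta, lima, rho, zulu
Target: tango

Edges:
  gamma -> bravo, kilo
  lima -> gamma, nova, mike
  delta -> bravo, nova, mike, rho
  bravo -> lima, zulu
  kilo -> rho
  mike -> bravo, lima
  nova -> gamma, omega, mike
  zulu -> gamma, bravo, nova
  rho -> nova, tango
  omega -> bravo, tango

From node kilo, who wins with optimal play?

A0 = {tango}
A1: add {omega} — omega (Runner) has omega→tango.
A2: add {nova} — nova (Runner) has nova→omega.
A3: add {rho} — rho (Keeper): all of {nova, tango} already in.
A4: add {kilo} — kilo (Runner) has kilo→rho.
kilo ∈ A4, so Runner can force the target.

Runner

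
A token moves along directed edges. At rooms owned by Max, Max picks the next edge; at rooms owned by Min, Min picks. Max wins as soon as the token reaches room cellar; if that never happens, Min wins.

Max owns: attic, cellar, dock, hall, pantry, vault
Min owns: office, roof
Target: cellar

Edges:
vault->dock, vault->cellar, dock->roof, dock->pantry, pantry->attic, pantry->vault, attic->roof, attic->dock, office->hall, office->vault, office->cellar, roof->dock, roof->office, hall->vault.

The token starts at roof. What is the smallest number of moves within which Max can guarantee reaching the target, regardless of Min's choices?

A0 = {cellar}
A1: add {vault} — vault (Max) has vault→cellar.
A2: add {hall, pantry} — hall (Max) has hall→vault; pantry (Max) has pantry→vault.
A3: add {dock, office} — dock (Max) has dock→pantry; office (Min): all of {hall, vault, cellar} already in.
A4: add {attic, roof} — attic (Max) has attic→dock; roof (Min): all of {dock, office} already in.
A4 = all vertices. Fixed point.
roof enters the attractor at level 4, so Max can force the target in 4 moves from there.

4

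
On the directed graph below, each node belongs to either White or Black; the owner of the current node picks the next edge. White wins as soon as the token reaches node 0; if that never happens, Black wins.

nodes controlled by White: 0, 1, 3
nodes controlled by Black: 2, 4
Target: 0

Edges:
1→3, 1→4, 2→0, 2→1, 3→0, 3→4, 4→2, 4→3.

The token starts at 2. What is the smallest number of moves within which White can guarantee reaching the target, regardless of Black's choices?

3

A0 = {0}
A1: add {3} — 3 (White) has 3→0.
A2: add {1} — 1 (White) has 1→3.
A3: add {2} — 2 (Black): all of {0, 1} already in.
2 enters the attractor at level 3, so White can force the target in 3 moves from there.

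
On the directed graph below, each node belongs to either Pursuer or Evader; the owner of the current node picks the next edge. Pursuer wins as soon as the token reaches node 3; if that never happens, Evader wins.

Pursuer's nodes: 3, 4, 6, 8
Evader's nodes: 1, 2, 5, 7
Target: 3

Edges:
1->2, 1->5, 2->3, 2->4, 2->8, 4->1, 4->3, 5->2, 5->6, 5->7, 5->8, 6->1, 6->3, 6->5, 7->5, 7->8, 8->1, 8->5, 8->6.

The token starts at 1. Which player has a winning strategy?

Evader

A0 = {3}
A1: add {4, 6} — 4 (Pursuer) has 4→3; 6 (Pursuer) has 6→3.
A2: add {8} — 8 (Pursuer) has 8→6.
A3: add {2} — 2 (Evader): all of {3, 4, 8} already in.
A4 = A3; e.g. 1 (Evader) can still go to 5. Fixed point.
1 never enters the attractor, so Evader can avoid the target forever.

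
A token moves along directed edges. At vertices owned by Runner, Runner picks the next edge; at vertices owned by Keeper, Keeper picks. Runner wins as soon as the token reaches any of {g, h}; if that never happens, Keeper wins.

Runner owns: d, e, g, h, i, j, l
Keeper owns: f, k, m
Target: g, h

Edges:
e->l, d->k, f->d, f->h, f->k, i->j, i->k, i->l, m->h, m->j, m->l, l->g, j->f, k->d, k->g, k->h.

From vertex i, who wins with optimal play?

Runner

A0 = {g, h}
A1: add {l} — l (Runner) has l→g.
A2: add {e, i} — e (Runner) has e→l; i (Runner) has i→l.
A3 = A2; e.g. d (Runner) has no edge into A2. Fixed point.
i ∈ A2, so Runner can force the target.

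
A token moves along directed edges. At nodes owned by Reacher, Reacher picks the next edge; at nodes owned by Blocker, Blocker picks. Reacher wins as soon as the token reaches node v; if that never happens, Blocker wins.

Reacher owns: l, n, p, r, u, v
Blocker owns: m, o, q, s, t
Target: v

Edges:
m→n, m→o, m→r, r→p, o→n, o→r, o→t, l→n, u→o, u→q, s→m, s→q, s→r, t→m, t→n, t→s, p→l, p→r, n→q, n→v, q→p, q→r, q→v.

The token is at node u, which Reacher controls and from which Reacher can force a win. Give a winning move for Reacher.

A0 = {v}
A1: add {n} — n (Reacher) has n→v.
A2: add {l} — l (Reacher) has l→n.
A3: add {p} — p (Reacher) has p→l.
A4: add {r} — r (Reacher) has r→p.
A5: add {q} — q (Blocker): all of {p, r, v} already in.
A6: add {u} — u (Reacher) has u→q.
A7 = A6; e.g. m (Blocker) can still go to o. Fixed point.
From u, successor q is in the attractor (rank 5); the other successor o is not.

q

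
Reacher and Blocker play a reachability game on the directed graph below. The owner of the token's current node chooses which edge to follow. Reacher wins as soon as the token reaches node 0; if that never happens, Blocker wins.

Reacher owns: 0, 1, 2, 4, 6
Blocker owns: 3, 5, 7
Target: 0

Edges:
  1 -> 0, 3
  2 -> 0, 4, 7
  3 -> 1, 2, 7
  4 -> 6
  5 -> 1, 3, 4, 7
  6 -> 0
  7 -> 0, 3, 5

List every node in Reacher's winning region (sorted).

A0 = {0}
A1: add {1, 2, 6} — 1 (Reacher) has 1→0; 2 (Reacher) has 2→0; 6 (Reacher) has 6→0.
A2: add {4} — 4 (Reacher) has 4→6.
A3 = A2; e.g. 3 (Blocker) can still go to 7. Fixed point.
Reacher's winning region = {0, 1, 2, 4, 6}.

0, 1, 2, 4, 6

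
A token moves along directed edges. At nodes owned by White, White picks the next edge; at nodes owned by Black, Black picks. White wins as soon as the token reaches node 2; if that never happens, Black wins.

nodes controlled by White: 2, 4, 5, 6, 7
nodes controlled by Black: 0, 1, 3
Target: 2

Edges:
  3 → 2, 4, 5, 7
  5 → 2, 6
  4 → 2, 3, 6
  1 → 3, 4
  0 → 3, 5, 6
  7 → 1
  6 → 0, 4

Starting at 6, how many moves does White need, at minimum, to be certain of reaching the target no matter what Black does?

2

A0 = {2}
A1: add {4, 5} — 4 (White) has 4→2; 5 (White) has 5→2.
A2: add {6} — 6 (White) has 6→4.
A3 = A2; e.g. 0 (Black) can still go to 3. Fixed point.
6 enters the attractor at level 2, so White can force the target in 2 moves from there.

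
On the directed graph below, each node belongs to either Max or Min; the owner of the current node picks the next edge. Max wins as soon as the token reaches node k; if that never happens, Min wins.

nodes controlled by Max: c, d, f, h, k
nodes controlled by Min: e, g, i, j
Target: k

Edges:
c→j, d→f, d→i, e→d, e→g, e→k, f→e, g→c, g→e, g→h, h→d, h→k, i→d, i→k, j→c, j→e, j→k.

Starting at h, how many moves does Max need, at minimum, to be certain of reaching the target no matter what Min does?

1

A0 = {k}
A1: add {h} — h (Max) has h→k.
A2 = A1; e.g. c (Max) has no edge into A1. Fixed point.
h enters the attractor at level 1, so Max can force the target in 1 move from there.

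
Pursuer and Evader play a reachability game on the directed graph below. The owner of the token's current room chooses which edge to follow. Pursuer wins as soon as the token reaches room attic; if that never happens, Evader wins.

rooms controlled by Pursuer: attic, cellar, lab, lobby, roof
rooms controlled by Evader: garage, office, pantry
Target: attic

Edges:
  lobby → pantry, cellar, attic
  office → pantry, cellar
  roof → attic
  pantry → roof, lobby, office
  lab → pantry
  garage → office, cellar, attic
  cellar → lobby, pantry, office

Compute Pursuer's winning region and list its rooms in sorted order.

attic, cellar, lobby, roof

A0 = {attic}
A1: add {lobby, roof} — roof (Pursuer) has roof→attic; lobby (Pursuer) has lobby→attic.
A2: add {cellar} — cellar (Pursuer) has cellar→lobby.
A3 = A2; e.g. garage (Evader) can still go to office. Fixed point.
Pursuer's winning region = {attic, cellar, lobby, roof}.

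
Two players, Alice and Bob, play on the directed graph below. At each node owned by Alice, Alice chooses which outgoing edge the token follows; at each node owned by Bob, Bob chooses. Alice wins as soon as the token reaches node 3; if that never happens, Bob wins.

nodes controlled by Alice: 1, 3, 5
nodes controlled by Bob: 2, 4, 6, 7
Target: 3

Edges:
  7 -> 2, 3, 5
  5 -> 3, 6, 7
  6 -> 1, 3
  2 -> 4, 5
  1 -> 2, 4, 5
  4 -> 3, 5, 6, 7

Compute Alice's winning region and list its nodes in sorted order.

1, 3, 5, 6

A0 = {3}
A1: add {5} — 5 (Alice) has 5→3.
A2: add {1} — 1 (Alice) has 1→5.
A3: add {6} — 6 (Bob): all of {1, 3} already in.
A4 = A3; e.g. 2 (Bob) can still go to 4. Fixed point.
Alice's winning region = {1, 3, 5, 6}.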